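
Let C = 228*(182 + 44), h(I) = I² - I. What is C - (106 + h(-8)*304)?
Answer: 29534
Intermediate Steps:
C = 51528 (C = 228*226 = 51528)
C - (106 + h(-8)*304) = 51528 - (106 - 8*(-1 - 8)*304) = 51528 - (106 - 8*(-9)*304) = 51528 - (106 + 72*304) = 51528 - (106 + 21888) = 51528 - 1*21994 = 51528 - 21994 = 29534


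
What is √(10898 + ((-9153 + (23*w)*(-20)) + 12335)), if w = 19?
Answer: 2*√1335 ≈ 73.075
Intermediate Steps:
√(10898 + ((-9153 + (23*w)*(-20)) + 12335)) = √(10898 + ((-9153 + (23*19)*(-20)) + 12335)) = √(10898 + ((-9153 + 437*(-20)) + 12335)) = √(10898 + ((-9153 - 8740) + 12335)) = √(10898 + (-17893 + 12335)) = √(10898 - 5558) = √5340 = 2*√1335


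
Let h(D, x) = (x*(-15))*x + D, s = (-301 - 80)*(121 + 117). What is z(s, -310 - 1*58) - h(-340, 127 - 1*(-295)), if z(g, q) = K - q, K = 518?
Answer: 2672486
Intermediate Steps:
s = -90678 (s = -381*238 = -90678)
h(D, x) = D - 15*x² (h(D, x) = (-15*x)*x + D = -15*x² + D = D - 15*x²)
z(g, q) = 518 - q
z(s, -310 - 1*58) - h(-340, 127 - 1*(-295)) = (518 - (-310 - 1*58)) - (-340 - 15*(127 - 1*(-295))²) = (518 - (-310 - 58)) - (-340 - 15*(127 + 295)²) = (518 - 1*(-368)) - (-340 - 15*422²) = (518 + 368) - (-340 - 15*178084) = 886 - (-340 - 2671260) = 886 - 1*(-2671600) = 886 + 2671600 = 2672486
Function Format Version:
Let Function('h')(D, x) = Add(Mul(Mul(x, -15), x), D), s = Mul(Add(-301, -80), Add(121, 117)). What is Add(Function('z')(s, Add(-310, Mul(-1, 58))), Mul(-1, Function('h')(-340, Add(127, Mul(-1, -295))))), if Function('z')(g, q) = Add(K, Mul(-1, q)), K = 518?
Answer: 2672486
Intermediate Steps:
s = -90678 (s = Mul(-381, 238) = -90678)
Function('h')(D, x) = Add(D, Mul(-15, Pow(x, 2))) (Function('h')(D, x) = Add(Mul(Mul(-15, x), x), D) = Add(Mul(-15, Pow(x, 2)), D) = Add(D, Mul(-15, Pow(x, 2))))
Function('z')(g, q) = Add(518, Mul(-1, q))
Add(Function('z')(s, Add(-310, Mul(-1, 58))), Mul(-1, Function('h')(-340, Add(127, Mul(-1, -295))))) = Add(Add(518, Mul(-1, Add(-310, Mul(-1, 58)))), Mul(-1, Add(-340, Mul(-15, Pow(Add(127, Mul(-1, -295)), 2))))) = Add(Add(518, Mul(-1, Add(-310, -58))), Mul(-1, Add(-340, Mul(-15, Pow(Add(127, 295), 2))))) = Add(Add(518, Mul(-1, -368)), Mul(-1, Add(-340, Mul(-15, Pow(422, 2))))) = Add(Add(518, 368), Mul(-1, Add(-340, Mul(-15, 178084)))) = Add(886, Mul(-1, Add(-340, -2671260))) = Add(886, Mul(-1, -2671600)) = Add(886, 2671600) = 2672486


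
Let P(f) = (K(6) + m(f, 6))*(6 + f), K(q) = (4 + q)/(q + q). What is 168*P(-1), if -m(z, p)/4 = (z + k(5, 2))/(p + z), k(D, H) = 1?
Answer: 700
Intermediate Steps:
K(q) = (4 + q)/(2*q) (K(q) = (4 + q)/((2*q)) = (4 + q)*(1/(2*q)) = (4 + q)/(2*q))
m(z, p) = -4*(1 + z)/(p + z) (m(z, p) = -4*(z + 1)/(p + z) = -4*(1 + z)/(p + z))
P(f) = (6 + f)*(⅚ + 4*(-1 - f)/(6 + f)) (P(f) = ((½)*(4 + 6)/6 + 4*(-1 - f)/(6 + f))*(6 + f) = ((½)*(⅙)*10 + 4*(-1 - f)/(6 + f))*(6 + f) = (⅚ + 4*(-1 - f)/(6 + f))*(6 + f) = (6 + f)*(⅚ + 4*(-1 - f)/(6 + f)))
168*P(-1) = 168*(1 - 19/6*(-1)) = 168*(1 + 19/6) = 168*(25/6) = 700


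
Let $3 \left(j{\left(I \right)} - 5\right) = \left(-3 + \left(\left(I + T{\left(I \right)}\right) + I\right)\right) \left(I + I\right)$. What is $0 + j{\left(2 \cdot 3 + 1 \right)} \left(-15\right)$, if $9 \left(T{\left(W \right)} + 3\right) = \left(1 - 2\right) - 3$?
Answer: $- \frac{5435}{9} \approx -603.89$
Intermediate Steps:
$T{\left(W \right)} = - \frac{31}{9}$ ($T{\left(W \right)} = -3 + \frac{\left(1 - 2\right) - 3}{9} = -3 + \frac{-1 - 3}{9} = -3 + \frac{1}{9} \left(-4\right) = -3 - \frac{4}{9} = - \frac{31}{9}$)
$j{\left(I \right)} = 5 + \frac{2 I \left(- \frac{58}{9} + 2 I\right)}{3}$ ($j{\left(I \right)} = 5 + \frac{\left(-3 + \left(\left(I - \frac{31}{9}\right) + I\right)\right) \left(I + I\right)}{3} = 5 + \frac{\left(-3 + \left(\left(- \frac{31}{9} + I\right) + I\right)\right) 2 I}{3} = 5 + \frac{\left(-3 + \left(- \frac{31}{9} + 2 I\right)\right) 2 I}{3} = 5 + \frac{\left(- \frac{58}{9} + 2 I\right) 2 I}{3} = 5 + \frac{2 I \left(- \frac{58}{9} + 2 I\right)}{3}$)
$0 + j{\left(2 \cdot 3 + 1 \right)} \left(-15\right) = 0 + \left(5 - \frac{116 \left(2 \cdot 3 + 1\right)}{27} + \frac{4 \left(2 \cdot 3 + 1\right)^{2}}{3}\right) \left(-15\right) = 0 + \left(5 - \frac{116 \left(6 + 1\right)}{27} + \frac{4 \left(6 + 1\right)^{2}}{3}\right) \left(-15\right) = 0 + \left(5 - \frac{812}{27} + \frac{4 \cdot 7^{2}}{3}\right) \left(-15\right) = 0 + \left(5 - \frac{812}{27} + \frac{4}{3} \cdot 49\right) \left(-15\right) = 0 + \left(5 - \frac{812}{27} + \frac{196}{3}\right) \left(-15\right) = 0 + \frac{1087}{27} \left(-15\right) = 0 - \frac{5435}{9} = - \frac{5435}{9}$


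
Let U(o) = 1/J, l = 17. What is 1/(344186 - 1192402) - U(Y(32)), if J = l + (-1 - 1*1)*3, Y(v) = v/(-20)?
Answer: -848227/9330376 ≈ -0.090910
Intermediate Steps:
Y(v) = -v/20 (Y(v) = v*(-1/20) = -v/20)
J = 11 (J = 17 + (-1 - 1*1)*3 = 17 + (-1 - 1)*3 = 17 - 2*3 = 17 - 6 = 11)
U(o) = 1/11
1/(344186 - 1192402) - U(Y(32)) = 1/(344186 - 1192402) - 1*1/11 = 1/(-848216) - 1/11 = -1/848216 - 1/11 = -848227/9330376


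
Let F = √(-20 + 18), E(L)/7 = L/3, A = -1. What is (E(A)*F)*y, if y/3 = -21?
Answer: 147*I*√2 ≈ 207.89*I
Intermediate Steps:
E(L) = 7*L/3 (E(L) = 7*(L/3) = 7*L/3)
y = -63 (y = 3*(-21) = -63)
F = I*√2 (F = √(-2) = I*√2 ≈ 1.4142*I)
(E(A)*F)*y = (((7/3)*(-1))*(I*√2))*(-63) = -7*I*√2/3*(-63) = 147*I*√2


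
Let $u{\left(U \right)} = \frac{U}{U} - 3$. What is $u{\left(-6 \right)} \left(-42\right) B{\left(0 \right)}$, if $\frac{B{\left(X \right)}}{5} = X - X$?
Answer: $0$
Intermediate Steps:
$B{\left(X \right)} = 0$ ($B{\left(X \right)} = 5 \left(X - X\right) = 5 \cdot 0 = 0$)
$u{\left(U \right)} = -2$ ($u{\left(U \right)} = 1 - 3 = -2$)
$u{\left(-6 \right)} \left(-42\right) B{\left(0 \right)} = \left(-2\right) \left(-42\right) 0 = 84 \cdot 0 = 0$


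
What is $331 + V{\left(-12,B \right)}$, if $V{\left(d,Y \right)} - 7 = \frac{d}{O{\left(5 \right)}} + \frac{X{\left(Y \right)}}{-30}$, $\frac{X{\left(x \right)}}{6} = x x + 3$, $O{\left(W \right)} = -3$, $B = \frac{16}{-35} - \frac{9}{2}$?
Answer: $\frac{8243891}{24500} \approx 336.49$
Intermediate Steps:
$B = - \frac{347}{70}$ ($B = 16 \left(- \frac{1}{35}\right) - \frac{9}{2} = - \frac{16}{35} - \frac{9}{2} = - \frac{347}{70} \approx -4.9571$)
$X{\left(x \right)} = 18 + 6 x^{2}$ ($X{\left(x \right)} = 6 \left(x x + 3\right) = 6 \left(x^{2} + 3\right) = 6 \left(3 + x^{2}\right) = 18 + 6 x^{2}$)
$V{\left(d,Y \right)} = \frac{32}{5} - \frac{d}{3} - \frac{Y^{2}}{5}$ ($V{\left(d,Y \right)} = 7 + \left(\frac{d}{-3} + \frac{18 + 6 Y^{2}}{-30}\right) = 7 + \left(d \left(- \frac{1}{3}\right) + \left(18 + 6 Y^{2}\right) \left(- \frac{1}{30}\right)\right) = 7 - \left(\frac{3}{5} + \frac{d}{3} + \frac{Y^{2}}{5}\right) = \frac{32}{5} - \frac{d}{3} - \frac{Y^{2}}{5}$)
$331 + V{\left(-12,B \right)} = 331 - \left(- \frac{52}{5} + \frac{120409}{24500}\right) = 331 + \left(\frac{32}{5} + 4 - \frac{120409}{24500}\right) = 331 + \frac{134391}{24500} = \frac{8243891}{24500}$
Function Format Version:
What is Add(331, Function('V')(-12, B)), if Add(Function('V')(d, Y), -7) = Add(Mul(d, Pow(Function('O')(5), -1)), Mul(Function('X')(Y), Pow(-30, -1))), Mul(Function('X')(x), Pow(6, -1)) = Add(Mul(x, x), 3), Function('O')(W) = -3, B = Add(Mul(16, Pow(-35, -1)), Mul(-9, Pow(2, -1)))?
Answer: Rational(8243891, 24500) ≈ 336.49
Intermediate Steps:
B = Rational(-347, 70) (B = Add(Mul(16, Rational(-1, 35)), Mul(-9, Rational(1, 2))) = Add(Rational(-16, 35), Rational(-9, 2)) = Rational(-347, 70) ≈ -4.9571)
Function('X')(x) = Add(18, Mul(6, Pow(x, 2))) (Function('X')(x) = Mul(6, Add(Mul(x, x), 3)) = Mul(6, Add(Pow(x, 2), 3)) = Mul(6, Add(3, Pow(x, 2))) = Add(18, Mul(6, Pow(x, 2))))
Function('V')(d, Y) = Add(Rational(32, 5), Mul(Rational(-1, 3), d), Mul(Rational(-1, 5), Pow(Y, 2))) (Function('V')(d, Y) = Add(7, Add(Mul(d, Pow(-3, -1)), Mul(Add(18, Mul(6, Pow(Y, 2))), Pow(-30, -1)))) = Add(7, Add(Mul(d, Rational(-1, 3)), Mul(Add(18, Mul(6, Pow(Y, 2))), Rational(-1, 30)))) = Add(7, Add(Mul(Rational(-1, 3), d), Add(Rational(-3, 5), Mul(Rational(-1, 5), Pow(Y, 2))))) = Add(7, Add(Rational(-3, 5), Mul(Rational(-1, 3), d), Mul(Rational(-1, 5), Pow(Y, 2)))) = Add(Rational(32, 5), Mul(Rational(-1, 3), d), Mul(Rational(-1, 5), Pow(Y, 2))))
Add(331, Function('V')(-12, B)) = Add(331, Add(Rational(32, 5), Mul(Rational(-1, 3), -12), Mul(Rational(-1, 5), Pow(Rational(-347, 70), 2)))) = Add(331, Add(Rational(32, 5), 4, Mul(Rational(-1, 5), Rational(120409, 4900)))) = Add(331, Add(Rational(32, 5), 4, Rational(-120409, 24500))) = Add(331, Rational(134391, 24500)) = Rational(8243891, 24500)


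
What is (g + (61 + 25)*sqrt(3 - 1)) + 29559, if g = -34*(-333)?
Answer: 40881 + 86*sqrt(2) ≈ 41003.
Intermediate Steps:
g = 11322
(g + (61 + 25)*sqrt(3 - 1)) + 29559 = (11322 + (61 + 25)*sqrt(3 - 1)) + 29559 = (11322 + 86*sqrt(2)) + 29559 = 40881 + 86*sqrt(2)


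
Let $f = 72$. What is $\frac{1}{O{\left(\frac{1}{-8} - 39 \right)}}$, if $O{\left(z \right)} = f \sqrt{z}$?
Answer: $- \frac{i \sqrt{626}}{11268} \approx - 0.0022204 i$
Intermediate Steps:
$O{\left(z \right)} = 72 \sqrt{z}$
$\frac{1}{O{\left(\frac{1}{-8} - 39 \right)}} = \frac{1}{72 \sqrt{\frac{1}{-8} - 39}} = \frac{1}{72 \sqrt{- \frac{1}{8} - 39}} = \frac{1}{72 \sqrt{- \frac{313}{8}}} = \frac{1}{72 \frac{i \sqrt{626}}{4}} = \frac{1}{18 i \sqrt{626}} = - \frac{i \sqrt{626}}{11268}$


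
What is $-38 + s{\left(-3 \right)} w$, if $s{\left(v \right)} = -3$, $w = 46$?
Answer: $-176$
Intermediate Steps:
$-38 + s{\left(-3 \right)} w = -38 - 138 = -176$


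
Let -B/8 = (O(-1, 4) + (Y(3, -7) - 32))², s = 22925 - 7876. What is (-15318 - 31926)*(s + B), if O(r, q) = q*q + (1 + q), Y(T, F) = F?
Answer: -588518508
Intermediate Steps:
s = 15049
O(r, q) = 1 + q + q² (O(r, q) = q² + (1 + q) = 1 + q + q²)
B = -2592 (B = -8*((1 + 4 + 4²) + (-7 - 32))² = -8*((1 + 4 + 16) - 39)² = -8*(21 - 39)² = -8*(-18)² = -8*324 = -2592)
(-15318 - 31926)*(s + B) = (-15318 - 31926)*(15049 - 2592) = -47244*12457 = -588518508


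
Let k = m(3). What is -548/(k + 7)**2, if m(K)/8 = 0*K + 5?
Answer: -548/2209 ≈ -0.24808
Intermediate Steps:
m(K) = 40 (m(K) = 8*(0*K + 5) = 8*(0 + 5) = 8*5 = 40)
k = 40
-548/(k + 7)**2 = -548/(40 + 7)**2 = -548/(47**2) = -548/2209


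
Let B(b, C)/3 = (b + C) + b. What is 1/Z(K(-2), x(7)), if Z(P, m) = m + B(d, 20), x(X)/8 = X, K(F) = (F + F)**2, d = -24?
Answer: -1/28 ≈ -0.035714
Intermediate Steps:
K(F) = 4*F**2 (K(F) = (2*F)**2 = 4*F**2)
B(b, C) = 3*C + 6*b (B(b, C) = 3*((b + C) + b) = 3*((C + b) + b) = 3*(C + 2*b) = 3*C + 6*b)
x(X) = 8*X
Z(P, m) = -84 + m (Z(P, m) = m + (3*20 + 6*(-24)) = m + (60 - 144) = m - 84 = -84 + m)
1/Z(K(-2), x(7)) = 1/(-84 + 8*7) = 1/(-84 + 56) = 1/(-28) = -1/28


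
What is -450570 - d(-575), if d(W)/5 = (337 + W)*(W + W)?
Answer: -1819070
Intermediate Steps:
d(W) = 10*W*(337 + W) (d(W) = 5*((337 + W)*(W + W)) = 5*((337 + W)*(2*W)) = 5*(2*W*(337 + W)) = 10*W*(337 + W))
-450570 - d(-575) = -450570 - 10*(-575)*(337 - 575) = -450570 - 10*(-575)*(-238) = -450570 - 1*1368500 = -450570 - 1368500 = -1819070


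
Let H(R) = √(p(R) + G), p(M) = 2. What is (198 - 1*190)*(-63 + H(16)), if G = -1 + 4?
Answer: -504 + 8*√5 ≈ -486.11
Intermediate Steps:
G = 3
H(R) = √5 (H(R) = √(2 + 3) = √5)
(198 - 1*190)*(-63 + H(16)) = (198 - 1*190)*(-63 + √5) = (198 - 190)*(-63 + √5) = 8*(-63 + √5) = -504 + 8*√5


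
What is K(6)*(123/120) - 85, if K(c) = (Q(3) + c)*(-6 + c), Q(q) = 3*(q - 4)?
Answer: -85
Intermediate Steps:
Q(q) = -12 + 3*q (Q(q) = 3*(-4 + q) = -12 + 3*q)
K(c) = (-6 + c)*(-3 + c) (K(c) = ((-12 + 3*3) + c)*(-6 + c) = ((-12 + 9) + c)*(-6 + c) = (-3 + c)*(-6 + c) = (-6 + c)*(-3 + c))
K(6)*(123/120) - 85 = (18 + 6**2 - 9*6)*(123/120) - 85 = (18 + 36 - 54)*(123*(1/120)) - 85 = 0*(41/40) - 85 = 0 - 85 = -85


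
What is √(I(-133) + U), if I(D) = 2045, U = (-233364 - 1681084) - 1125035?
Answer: I*√3037438 ≈ 1742.8*I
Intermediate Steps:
U = -3039483 (U = -1914448 - 1125035 = -3039483)
√(I(-133) + U) = √(2045 - 3039483) = √(-3037438) = I*√3037438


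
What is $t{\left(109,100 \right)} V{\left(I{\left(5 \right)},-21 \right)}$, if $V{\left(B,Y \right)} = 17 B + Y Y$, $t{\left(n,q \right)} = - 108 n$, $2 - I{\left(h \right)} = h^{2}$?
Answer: $-588600$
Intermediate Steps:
$I{\left(h \right)} = 2 - h^{2}$
$V{\left(B,Y \right)} = Y^{2} + 17 B$ ($V{\left(B,Y \right)} = 17 B + Y^{2} = Y^{2} + 17 B$)
$t{\left(109,100 \right)} V{\left(I{\left(5 \right)},-21 \right)} = \left(-108\right) 109 \left(\left(-21\right)^{2} + 17 \left(2 - 5^{2}\right)\right) = - 11772 \left(441 + 17 \left(2 - 25\right)\right) = - 11772 \left(441 + 17 \left(-23\right)\right) = - 11772 \left(441 - 391\right) = \left(-11772\right) 50 = -588600$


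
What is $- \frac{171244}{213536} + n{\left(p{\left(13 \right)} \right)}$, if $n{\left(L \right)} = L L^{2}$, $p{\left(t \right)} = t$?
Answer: $\frac{117241837}{53384} \approx 2196.2$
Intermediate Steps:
$n{\left(L \right)} = L^{3}$
$- \frac{171244}{213536} + n{\left(p{\left(13 \right)} \right)} = - \frac{171244}{213536} + 13^{3} = \left(-171244\right) \frac{1}{213536} + 2197 = - \frac{42811}{53384} + 2197 = \frac{117241837}{53384}$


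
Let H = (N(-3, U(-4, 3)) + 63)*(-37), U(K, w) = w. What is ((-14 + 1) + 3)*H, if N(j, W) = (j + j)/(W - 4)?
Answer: 25530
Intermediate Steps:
N(j, W) = 2*j/(-4 + W) (N(j, W) = (2*j)/(-4 + W) = 2*j/(-4 + W))
H = -2553 (H = (2*(-3)/(-4 + 3) + 63)*(-37) = (2*(-3)/(-1) + 63)*(-37) = (2*(-3)*(-1) + 63)*(-37) = (6 + 63)*(-37) = 69*(-37) = -2553)
((-14 + 1) + 3)*H = ((-14 + 1) + 3)*(-2553) = (-13 + 3)*(-2553) = -10*(-2553) = 25530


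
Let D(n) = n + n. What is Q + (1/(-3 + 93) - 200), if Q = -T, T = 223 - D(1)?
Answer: -37889/90 ≈ -420.99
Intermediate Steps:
D(n) = 2*n
T = 221 (T = 223 - 2 = 221)
Q = -221 (Q = -1*221 = -221)
Q + (1/(-3 + 93) - 200) = -221 + (1/(-3 + 93) - 200) = -221 + (1/90 - 200) = -221 - 17999/90 = -37889/90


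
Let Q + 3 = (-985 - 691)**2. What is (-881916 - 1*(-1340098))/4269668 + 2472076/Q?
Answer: 5920982328927/5996691065482 ≈ 0.98738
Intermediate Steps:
Q = 2808973 (Q = -3 + (-985 - 691)**2 = -3 + (-1676)**2 = -3 + 2808976 = 2808973)
(-881916 - 1*(-1340098))/4269668 + 2472076/Q = (-881916 - 1*(-1340098))/4269668 + 2472076/2808973 = (-881916 + 1340098)*(1/4269668) + 2472076*(1/2808973) = 458182*(1/4269668) + 2472076/2808973 = 229091/2134834 + 2472076/2808973 = 5920982328927/5996691065482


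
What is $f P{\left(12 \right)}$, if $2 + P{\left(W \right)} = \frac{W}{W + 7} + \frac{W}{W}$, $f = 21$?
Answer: $- \frac{147}{19} \approx -7.7368$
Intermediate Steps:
$P{\left(W \right)} = -1 + \frac{W}{7 + W}$ ($P{\left(W \right)} = -2 + \left(\frac{W}{W + 7} + \frac{W}{W}\right) = -2 + \left(\frac{W}{7 + W} + 1\right) = -2 + \left(1 + \frac{W}{7 + W}\right) = -1 + \frac{W}{7 + W}$)
$f P{\left(12 \right)} = 21 \left(- \frac{7}{7 + 12}\right) = 21 \left(- \frac{7}{19}\right) = - \frac{147}{19}$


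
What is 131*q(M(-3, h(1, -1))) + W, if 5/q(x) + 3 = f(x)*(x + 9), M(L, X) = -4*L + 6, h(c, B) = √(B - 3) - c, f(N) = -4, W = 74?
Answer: 7559/111 ≈ 68.099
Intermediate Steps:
h(c, B) = √(-3 + B) - c
M(L, X) = 6 - 4*L
q(x) = 5/(-39 - 4*x) (q(x) = 5/(-3 - 4*(x + 9)) = 5/(-3 - 4*(9 + x)) = 5/(-3 + (-36 - 4*x)) = 5/(-39 - 4*x))
131*q(M(-3, h(1, -1))) + W = 131*(5/(-39 - 4*(6 - 4*(-3)))) + 74 = 131*(5/(-39 - 4*(6 + 12))) + 74 = 131*(5/(-39 - 4*18)) + 74 = 131*(5/(-39 - 72)) + 74 = 131*(5/(-111)) + 74 = 131*(5*(-1/111)) + 74 = 131*(-5/111) + 74 = -655/111 + 74 = 7559/111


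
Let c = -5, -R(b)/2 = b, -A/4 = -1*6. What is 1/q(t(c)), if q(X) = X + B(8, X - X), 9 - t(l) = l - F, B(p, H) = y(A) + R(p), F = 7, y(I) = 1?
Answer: ⅙ ≈ 0.16667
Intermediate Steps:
A = 24 (A = -(-4)*6 = -4*(-6) = 24)
R(b) = -2*b
B(p, H) = 1 - 2*p
t(l) = 16 - l (t(l) = 9 - (l - 1*7) = 9 - (l - 7) = 9 - (-7 + l) = 9 + (7 - l) = 16 - l)
q(X) = -15 + X (q(X) = X + (1 - 2*8) = X + (1 - 16) = X - 15 = -15 + X)
1/q(t(c)) = 1/(-15 + (16 - 1*(-5))) = 1/(-15 + (16 + 5)) = 1/(-15 + 21) = 1/6 = ⅙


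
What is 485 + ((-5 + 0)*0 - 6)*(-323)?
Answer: 2423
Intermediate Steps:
485 + ((-5 + 0)*0 - 6)*(-323) = 485 + (-5*0 - 6)*(-323) = 485 + (0 - 6)*(-323) = 485 - 6*(-323) = 485 + 1938 = 2423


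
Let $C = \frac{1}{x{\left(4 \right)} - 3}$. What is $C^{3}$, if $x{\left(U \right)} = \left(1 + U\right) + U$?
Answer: $\frac{1}{216} \approx 0.0046296$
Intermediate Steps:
$x{\left(U \right)} = 1 + 2 U$
$C = \frac{1}{6}$ ($C = \frac{1}{\left(1 + 2 \cdot 4\right) - 3} = \frac{1}{\left(1 + 8\right) - 3} = \frac{1}{9 - 3} = \frac{1}{6} \approx 0.16667$)
$C^{3} = \left(\frac{1}{6}\right)^{3} = \frac{1}{216}$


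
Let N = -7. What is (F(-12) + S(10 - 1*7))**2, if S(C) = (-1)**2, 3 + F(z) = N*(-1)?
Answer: 25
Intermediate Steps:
F(z) = 4 (F(z) = -3 - 7*(-1) = -3 + 7 = 4)
S(C) = 1
(F(-12) + S(10 - 1*7))**2 = (4 + 1)**2 = 5**2 = 25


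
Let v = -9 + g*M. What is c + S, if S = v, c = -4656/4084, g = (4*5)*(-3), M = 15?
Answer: -929253/1021 ≈ -910.14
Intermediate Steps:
g = -60 (g = 20*(-3) = -60)
c = -1164/1021 (c = -4656*1/4084 = -1164/1021 ≈ -1.1401)
v = -909 (v = -9 - 60*15 = -9 - 900 = -909)
S = -909
c + S = -1164/1021 - 909 = -929253/1021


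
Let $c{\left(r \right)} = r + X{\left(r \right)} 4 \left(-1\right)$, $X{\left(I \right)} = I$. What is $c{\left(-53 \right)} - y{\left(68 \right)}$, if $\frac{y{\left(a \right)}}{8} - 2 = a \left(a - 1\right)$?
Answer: $-36305$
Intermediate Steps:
$y{\left(a \right)} = 16 + 8 a \left(-1 + a\right)$ ($y{\left(a \right)} = 16 + 8 a \left(a - 1\right) = 16 + 8 a \left(-1 + a\right)$)
$c{\left(r \right)} = - 3 r$ ($c{\left(r \right)} = r + r 4 \left(-1\right) = r + r \left(-4\right) = r - 4 r = - 3 r$)
$c{\left(-53 \right)} - y{\left(68 \right)} = \left(-3\right) \left(-53\right) - \left(16 - 544 + 8 \cdot 68^{2}\right) = 159 - \left(16 - 544 + 8 \cdot 4624\right) = 159 - \left(16 - 544 + 36992\right) = 159 - 36464 = -36305$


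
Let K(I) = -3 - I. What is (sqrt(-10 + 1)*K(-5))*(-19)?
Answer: -114*I ≈ -114.0*I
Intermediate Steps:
(sqrt(-10 + 1)*K(-5))*(-19) = (sqrt(-10 + 1)*(-3 - 1*(-5)))*(-19) = (sqrt(-9)*(-3 + 5))*(-19) = ((3*I)*2)*(-19) = (6*I)*(-19) = -114*I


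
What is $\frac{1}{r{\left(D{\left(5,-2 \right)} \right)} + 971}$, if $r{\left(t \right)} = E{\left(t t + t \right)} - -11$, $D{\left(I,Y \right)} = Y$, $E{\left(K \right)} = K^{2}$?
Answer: $\frac{1}{986} \approx 0.0010142$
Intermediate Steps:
$r{\left(t \right)} = 11 + \left(t + t^{2}\right)^{2}$ ($r{\left(t \right)} = \left(t t + t\right)^{2} - -11 = \left(t^{2} + t\right)^{2} + 11 = \left(t + t^{2}\right)^{2} + 11 = 11 + \left(t + t^{2}\right)^{2}$)
$\frac{1}{r{\left(D{\left(5,-2 \right)} \right)} + 971} = \frac{1}{\left(11 + \left(-2\right)^{2} \left(1 - 2\right)^{2}\right) + 971} = \frac{1}{\left(11 + 4 \left(-1\right)^{2}\right) + 971} = \frac{1}{\left(11 + 4 \cdot 1\right) + 971} = \frac{1}{\left(11 + 4\right) + 971} = \frac{1}{15 + 971} = \frac{1}{986}$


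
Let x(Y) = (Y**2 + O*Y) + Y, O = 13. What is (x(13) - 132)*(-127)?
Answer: -27813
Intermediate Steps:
x(Y) = Y**2 + 14*Y (x(Y) = (Y**2 + 13*Y) + Y = Y**2 + 14*Y)
(x(13) - 132)*(-127) = (13*(14 + 13) - 132)*(-127) = (13*27 - 132)*(-127) = (351 - 132)*(-127) = 219*(-127) = -27813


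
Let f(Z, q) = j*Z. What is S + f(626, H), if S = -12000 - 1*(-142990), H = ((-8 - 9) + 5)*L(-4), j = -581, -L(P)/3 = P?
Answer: -232716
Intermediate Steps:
L(P) = -3*P
H = -144 (H = ((-8 - 9) + 5)*(-3*(-4)) = (-17 + 5)*12 = -12*12 = -144)
f(Z, q) = -581*Z
S = 130990 (S = -12000 + 142990 = 130990)
S + f(626, H) = 130990 - 581*626 = 130990 - 363706 = -232716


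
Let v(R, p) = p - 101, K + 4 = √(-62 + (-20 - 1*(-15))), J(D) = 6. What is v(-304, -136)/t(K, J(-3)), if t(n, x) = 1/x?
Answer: -1422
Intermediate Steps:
K = -4 + I*√67 (K = -4 + √(-62 + (-20 - 1*(-15))) = -4 + √(-62 + (-20 + 15)) = -4 + √(-62 - 5) = -4 + √(-67) = -4 + I*√67 ≈ -4.0 + 8.1853*I)
v(R, p) = -101 + p
v(-304, -136)/t(K, J(-3)) = (-101 - 136)/(1/6) = -237/⅙ = -237*6 = -1422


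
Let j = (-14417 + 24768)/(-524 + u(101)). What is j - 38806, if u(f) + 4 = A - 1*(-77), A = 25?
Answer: -16541707/426 ≈ -38830.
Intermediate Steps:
u(f) = 98 (u(f) = -4 + (25 - 1*(-77)) = -4 + (25 + 77) = -4 + 102 = 98)
j = -10351/426 (j = (-14417 + 24768)/(-524 + 98) = 10351/(-426) = 10351*(-1/426) = -10351/426 ≈ -24.298)
j - 38806 = -10351/426 - 38806 = -16541707/426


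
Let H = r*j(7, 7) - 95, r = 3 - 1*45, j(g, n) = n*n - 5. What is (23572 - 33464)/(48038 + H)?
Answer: -9892/46095 ≈ -0.21460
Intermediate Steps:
j(g, n) = -5 + n² (j(g, n) = n² - 5 = -5 + n²)
r = -42 (r = 3 - 45 = -42)
H = -1943 (H = -42*(-5 + 7²) - 95 = -42*(-5 + 49) - 95 = -42*44 - 95 = -1848 - 95 = -1943)
(23572 - 33464)/(48038 + H) = (23572 - 33464)/(48038 - 1943) = -9892/46095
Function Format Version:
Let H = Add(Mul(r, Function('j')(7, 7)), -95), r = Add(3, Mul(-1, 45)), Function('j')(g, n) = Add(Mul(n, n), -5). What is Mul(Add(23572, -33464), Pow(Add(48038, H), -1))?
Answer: Rational(-9892, 46095) ≈ -0.21460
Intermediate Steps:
Function('j')(g, n) = Add(-5, Pow(n, 2)) (Function('j')(g, n) = Add(Pow(n, 2), -5) = Add(-5, Pow(n, 2)))
r = -42 (r = Add(3, -45) = -42)
H = -1943 (H = Add(Mul(-42, Add(-5, Pow(7, 2))), -95) = Add(Mul(-42, Add(-5, 49)), -95) = Add(Mul(-42, 44), -95) = Add(-1848, -95) = -1943)
Mul(Add(23572, -33464), Pow(Add(48038, H), -1)) = Mul(Add(23572, -33464), Pow(Add(48038, -1943), -1)) = Mul(-9892, Pow(46095, -1)) = Mul(-9892, Rational(1, 46095)) = Rational(-9892, 46095)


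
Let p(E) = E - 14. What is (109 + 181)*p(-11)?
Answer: -7250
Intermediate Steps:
p(E) = -14 + E
(109 + 181)*p(-11) = (109 + 181)*(-14 - 11) = 290*(-25) = -7250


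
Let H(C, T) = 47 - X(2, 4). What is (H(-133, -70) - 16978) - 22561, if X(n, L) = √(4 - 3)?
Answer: -39493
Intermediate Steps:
X(n, L) = 1 (X(n, L) = √1 = 1)
H(C, T) = 46 (H(C, T) = 47 - 1*1 = 47 - 1 = 46)
(H(-133, -70) - 16978) - 22561 = (46 - 16978) - 22561 = -16932 - 22561 = -39493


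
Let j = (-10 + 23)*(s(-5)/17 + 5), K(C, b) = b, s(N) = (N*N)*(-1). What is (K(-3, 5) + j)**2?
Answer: 748225/289 ≈ 2589.0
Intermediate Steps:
s(N) = -N**2 (s(N) = N**2*(-1) = -N**2)
j = 780/17 (j = (-10 + 23)*(-1*(-5)**2/17 + 5) = 13*(-1*25*(1/17) + 5) = 13*(-25*1/17 + 5) = 13*(-25/17 + 5) = 13*(60/17) = 780/17 ≈ 45.882)
(K(-3, 5) + j)**2 = (5 + 780/17)**2 = (865/17)**2 = 748225/289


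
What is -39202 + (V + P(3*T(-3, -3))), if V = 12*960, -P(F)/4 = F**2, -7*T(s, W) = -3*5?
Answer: -1364518/49 ≈ -27847.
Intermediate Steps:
T(s, W) = 15/7 (T(s, W) = -(-3)*5/7 = -1/7*(-15) = 15/7)
P(F) = -4*F**2
V = 11520
-39202 + (V + P(3*T(-3, -3))) = -39202 + (11520 - 4*(3*(15/7))**2) = -39202 + (11520 - 4*(45/7)**2) = -39202 + (11520 - 4*2025/49) = -39202 + (11520 - 8100/49) = -39202 + 556380/49 = -1364518/49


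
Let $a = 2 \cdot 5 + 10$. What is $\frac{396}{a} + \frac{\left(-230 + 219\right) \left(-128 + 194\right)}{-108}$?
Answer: $\frac{2387}{90} \approx 26.522$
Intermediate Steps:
$a = 20$ ($a = 10 + 10 = 20$)
$\frac{396}{a} + \frac{\left(-230 + 219\right) \left(-128 + 194\right)}{-108} = \frac{396}{20} + \frac{\left(-230 + 219\right) \left(-128 + 194\right)}{-108} = 396 \cdot \frac{1}{20} + \left(-11\right) 66 \left(- \frac{1}{108}\right) = \frac{99}{5} - - \frac{121}{18} = \frac{99}{5} + \frac{121}{18} = \frac{2387}{90}$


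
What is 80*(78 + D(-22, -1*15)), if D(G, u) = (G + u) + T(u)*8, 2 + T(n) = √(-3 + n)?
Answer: 2000 + 1920*I*√2 ≈ 2000.0 + 2715.3*I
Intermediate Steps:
T(n) = -2 + √(-3 + n)
D(G, u) = -16 + G + u + 8*√(-3 + u) (D(G, u) = (G + u) + (-2 + √(-3 + u))*8 = (G + u) + (-16 + 8*√(-3 + u)) = -16 + G + u + 8*√(-3 + u))
80*(78 + D(-22, -1*15)) = 80*(78 + (-16 - 22 - 1*15 + 8*√(-3 - 1*15))) = 80*(78 + (-16 - 22 - 15 + 8*√(-3 - 15))) = 80*(78 + (-16 - 22 - 15 + 8*√(-18))) = 80*(78 + (-16 - 22 - 15 + 8*(3*I*√2))) = 80*(78 + (-16 - 22 - 15 + 24*I*√2)) = 80*(78 + (-53 + 24*I*√2)) = 80*(25 + 24*I*√2) = 2000 + 1920*I*√2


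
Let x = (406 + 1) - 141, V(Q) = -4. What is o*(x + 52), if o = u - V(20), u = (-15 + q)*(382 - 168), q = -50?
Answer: -4422108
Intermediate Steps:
u = -13910 (u = (-15 - 50)*(382 - 168) = -65*214 = -13910)
x = 266 (x = 407 - 141 = 266)
o = -13906 (o = -13910 - 1*(-4) = -13910 + 4 = -13906)
o*(x + 52) = -13906*(266 + 52) = -13906*318 = -4422108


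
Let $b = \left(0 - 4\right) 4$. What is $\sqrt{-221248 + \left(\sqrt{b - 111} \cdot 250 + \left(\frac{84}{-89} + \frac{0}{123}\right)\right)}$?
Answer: $\frac{\sqrt{-1752512884 + 1980250 i \sqrt{127}}}{89} \approx 2.9948 + 470.38 i$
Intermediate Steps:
$b = -16$ ($b = \left(0 - 4\right) 4 = \left(-4\right) 4 = -16$)
$\sqrt{-221248 + \left(\sqrt{b - 111} \cdot 250 + \left(\frac{84}{-89} + \frac{0}{123}\right)\right)} = \sqrt{-221248 + \left(\sqrt{-16 - 111} \cdot 250 + \left(\frac{84}{-89} + \frac{0}{123}\right)\right)} = \sqrt{-221248 + \left(\sqrt{-127} \cdot 250 + \left(84 \left(- \frac{1}{89}\right) + 0 \cdot \frac{1}{123}\right)\right)} = \sqrt{-221248 + \left(i \sqrt{127} \cdot 250 + \left(- \frac{84}{89} + 0\right)\right)} = \sqrt{-221248 - \left(\frac{84}{89} - 250 i \sqrt{127}\right)} = \sqrt{- \frac{19691156}{89} + 250 i \sqrt{127}}$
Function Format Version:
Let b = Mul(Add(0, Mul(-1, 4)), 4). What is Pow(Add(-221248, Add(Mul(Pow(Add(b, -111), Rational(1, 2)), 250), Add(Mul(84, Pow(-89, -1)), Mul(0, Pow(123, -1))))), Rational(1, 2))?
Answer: Mul(Rational(1, 89), Pow(Add(-1752512884, Mul(1980250, I, Pow(127, Rational(1, 2)))), Rational(1, 2))) ≈ Add(2.9948, Mul(470.38, I))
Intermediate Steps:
b = -16 (b = Mul(Add(0, -4), 4) = Mul(-4, 4) = -16)
Pow(Add(-221248, Add(Mul(Pow(Add(b, -111), Rational(1, 2)), 250), Add(Mul(84, Pow(-89, -1)), Mul(0, Pow(123, -1))))), Rational(1, 2)) = Pow(Add(-221248, Add(Mul(Pow(Add(-16, -111), Rational(1, 2)), 250), Add(Mul(84, Pow(-89, -1)), Mul(0, Pow(123, -1))))), Rational(1, 2)) = Pow(Add(-221248, Add(Mul(Pow(-127, Rational(1, 2)), 250), Add(Mul(84, Rational(-1, 89)), Mul(0, Rational(1, 123))))), Rational(1, 2)) = Pow(Add(-221248, Add(Mul(Mul(I, Pow(127, Rational(1, 2))), 250), Add(Rational(-84, 89), 0))), Rational(1, 2)) = Pow(Add(-221248, Add(Mul(250, I, Pow(127, Rational(1, 2))), Rational(-84, 89))), Rational(1, 2)) = Pow(Add(-221248, Add(Rational(-84, 89), Mul(250, I, Pow(127, Rational(1, 2))))), Rational(1, 2)) = Pow(Add(Rational(-19691156, 89), Mul(250, I, Pow(127, Rational(1, 2)))), Rational(1, 2))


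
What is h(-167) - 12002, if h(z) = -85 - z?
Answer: -11920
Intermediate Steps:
h(-167) - 12002 = (-85 - 1*(-167)) - 12002 = (-85 + 167) - 12002 = 82 - 12002 = -11920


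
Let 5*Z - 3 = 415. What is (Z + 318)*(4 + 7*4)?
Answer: 64256/5 ≈ 12851.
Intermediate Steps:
Z = 418/5 (Z = 3/5 + (1/5)*415 = 3/5 + 83 = 418/5 ≈ 83.600)
(Z + 318)*(4 + 7*4) = (418/5 + 318)*(4 + 7*4) = 2008*(4 + 28)/5 = (2008/5)*32 = 64256/5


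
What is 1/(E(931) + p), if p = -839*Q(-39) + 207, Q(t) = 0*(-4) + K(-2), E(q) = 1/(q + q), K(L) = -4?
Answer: 1862/6634307 ≈ 0.00028066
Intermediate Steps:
E(q) = 1/(2*q)
Q(t) = -4 (Q(t) = 0*(-4) - 4 = 0 - 4 = -4)
p = 3563 (p = -839*(-4) + 207 = 3356 + 207 = 3563)
1/(E(931) + p) = 1/((1/2)/931 + 3563) = 1/((1/2)*(1/931) + 3563) = 1/(1/1862 + 3563) = 1/(6634307/1862) = 1862/6634307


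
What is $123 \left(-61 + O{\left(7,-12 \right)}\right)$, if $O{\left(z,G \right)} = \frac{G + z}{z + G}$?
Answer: $-7380$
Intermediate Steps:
$O{\left(z,G \right)} = 1$ ($O{\left(z,G \right)} = \frac{G + z}{G + z} = 1$)
$123 \left(-61 + O{\left(7,-12 \right)}\right) = 123 \left(-61 + 1\right) = 123 \left(-60\right) = -7380$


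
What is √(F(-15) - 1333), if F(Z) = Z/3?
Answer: I*√1338 ≈ 36.579*I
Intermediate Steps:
F(Z) = Z/3 (F(Z) = Z*(⅓) = Z/3)
√(F(-15) - 1333) = √((⅓)*(-15) - 1333) = √(-5 - 1333) = √(-1338) = I*√1338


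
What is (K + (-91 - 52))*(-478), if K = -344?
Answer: 232786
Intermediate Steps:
(K + (-91 - 52))*(-478) = (-344 + (-91 - 52))*(-478) = (-344 - 143)*(-478) = -487*(-478) = 232786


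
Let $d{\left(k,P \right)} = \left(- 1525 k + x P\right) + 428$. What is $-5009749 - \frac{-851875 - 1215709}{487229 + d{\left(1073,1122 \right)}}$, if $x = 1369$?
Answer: $- \frac{970262103783}{193675} \approx -5.0097 \cdot 10^{6}$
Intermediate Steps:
$d{\left(k,P \right)} = 428 - 1525 k + 1369 P$ ($d{\left(k,P \right)} = \left(- 1525 k + 1369 P\right) + 428 = 428 - 1525 k + 1369 P$)
$-5009749 - \frac{-851875 - 1215709}{487229 + d{\left(1073,1122 \right)}} = -5009749 - \frac{-851875 - 1215709}{487229 + \left(428 - 1636325 + 1369 \cdot 1122\right)} = -5009749 - - \frac{2067584}{487229 + \left(428 - 1636325 + 1536018\right)} = -5009749 - - \frac{2067584}{487229 - 99879} = -5009749 - - \frac{2067584}{387350} = -5009749 - \left(-2067584\right) \frac{1}{387350} = -5009749 - - \frac{1033792}{193675} = -5009749 + \frac{1033792}{193675} = - \frac{970262103783}{193675}$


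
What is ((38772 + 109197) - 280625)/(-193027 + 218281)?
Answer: -66328/12627 ≈ -5.2529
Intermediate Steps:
((38772 + 109197) - 280625)/(-193027 + 218281) = (147969 - 280625)/25254 = -132656*1/25254 = -66328/12627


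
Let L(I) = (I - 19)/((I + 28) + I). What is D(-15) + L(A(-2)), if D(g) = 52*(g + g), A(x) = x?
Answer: -12487/8 ≈ -1560.9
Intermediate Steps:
L(I) = (-19 + I)/(28 + 2*I) (L(I) = (-19 + I)/((28 + I) + I) = (-19 + I)/(28 + 2*I))
D(g) = 104*g (D(g) = 52*(2*g) = 104*g)
D(-15) + L(A(-2)) = 104*(-15) + (-19 - 2)/(2*(14 - 2)) = -1560 + (½)*(-21)/12 = -1560 + (½)*(1/12)*(-21) = -1560 - 7/8 = -12487/8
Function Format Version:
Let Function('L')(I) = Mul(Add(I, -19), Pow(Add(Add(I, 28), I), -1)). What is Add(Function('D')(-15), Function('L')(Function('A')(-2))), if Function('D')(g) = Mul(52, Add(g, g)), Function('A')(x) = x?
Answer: Rational(-12487, 8) ≈ -1560.9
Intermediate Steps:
Function('L')(I) = Mul(Pow(Add(28, Mul(2, I)), -1), Add(-19, I)) (Function('L')(I) = Mul(Add(-19, I), Pow(Add(Add(28, I), I), -1)) = Mul(Add(-19, I), Pow(Add(28, Mul(2, I)), -1)) = Mul(Pow(Add(28, Mul(2, I)), -1), Add(-19, I)))
Function('D')(g) = Mul(104, g) (Function('D')(g) = Mul(52, Mul(2, g)) = Mul(104, g))
Add(Function('D')(-15), Function('L')(Function('A')(-2))) = Add(Mul(104, -15), Mul(Rational(1, 2), Pow(Add(14, -2), -1), Add(-19, -2))) = Add(-1560, Mul(Rational(1, 2), Pow(12, -1), -21)) = Add(-1560, Mul(Rational(1, 2), Rational(1, 12), -21)) = Add(-1560, Rational(-7, 8)) = Rational(-12487, 8)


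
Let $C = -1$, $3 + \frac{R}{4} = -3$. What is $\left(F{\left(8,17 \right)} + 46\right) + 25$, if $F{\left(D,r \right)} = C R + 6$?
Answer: $101$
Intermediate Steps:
$R = -24$ ($R = -12 + 4 \left(-3\right) = -12 - 12 = -24$)
$F{\left(D,r \right)} = 30$ ($F{\left(D,r \right)} = \left(-1\right) \left(-24\right) + 6 = 24 + 6 = 30$)
$\left(F{\left(8,17 \right)} + 46\right) + 25 = \left(30 + 46\right) + 25 = 76 + 25 = 101$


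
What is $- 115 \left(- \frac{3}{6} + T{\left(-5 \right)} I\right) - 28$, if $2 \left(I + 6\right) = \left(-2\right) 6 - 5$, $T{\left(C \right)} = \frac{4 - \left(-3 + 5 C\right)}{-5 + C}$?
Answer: $- \frac{10613}{2} \approx -5306.5$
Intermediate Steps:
$T{\left(C \right)} = \frac{7 - 5 C}{-5 + C}$ ($T{\left(C \right)} = \frac{4 - \left(-3 + 5 C\right)}{-5 + C} = \frac{7 - 5 C}{-5 + C}$)
$I = - \frac{29}{2}$ ($I = -6 + \frac{\left(-2\right) 6 - 5}{2} = -6 + \frac{-12 - 5}{2} = -6 + \frac{1}{2} \left(-17\right) = -6 - \frac{17}{2} = - \frac{29}{2} \approx -14.5$)
$- 115 \left(- \frac{3}{6} + T{\left(-5 \right)} I\right) - 28 = - 115 \left(- \frac{3}{6} + \frac{7 - -25}{-5 - 5} \left(- \frac{29}{2}\right)\right) - 28 = - 115 \left(\left(-3\right) \frac{1}{6} + \frac{7 + 25}{-10} \left(- \frac{29}{2}\right)\right) - 28 = - 115 \left(- \frac{1}{2} + \left(- \frac{1}{10}\right) 32 \left(- \frac{29}{2}\right)\right) - 28 = - 115 \left(- \frac{1}{2} - - \frac{232}{5}\right) - 28 = - 115 \left(- \frac{1}{2} + \frac{232}{5}\right) - 28 = \left(-115\right) \frac{459}{10} - 28 = - \frac{10557}{2} - 28 = - \frac{10613}{2}$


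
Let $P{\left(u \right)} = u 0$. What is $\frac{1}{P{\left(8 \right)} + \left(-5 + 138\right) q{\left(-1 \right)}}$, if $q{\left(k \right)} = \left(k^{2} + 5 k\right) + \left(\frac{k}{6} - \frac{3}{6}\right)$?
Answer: $- \frac{3}{1862} \approx -0.0016112$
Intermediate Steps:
$P{\left(u \right)} = 0$
$q{\left(k \right)} = - \frac{1}{2} + k^{2} + \frac{31 k}{6}$ ($q{\left(k \right)} = \left(k^{2} + 5 k\right) + \left(k \frac{1}{6} - \frac{1}{2}\right) = \left(k^{2} + 5 k\right) + \left(\frac{k}{6} - \frac{1}{2}\right) = \left(k^{2} + 5 k\right) + \left(- \frac{1}{2} + \frac{k}{6}\right) = - \frac{1}{2} + k^{2} + \frac{31 k}{6}$)
$\frac{1}{P{\left(8 \right)} + \left(-5 + 138\right) q{\left(-1 \right)}} = \frac{1}{0 + \left(-5 + 138\right) \left(- \frac{1}{2} + \left(-1\right)^{2} + \frac{31}{6} \left(-1\right)\right)} = \frac{1}{0 + 133 \left(- \frac{1}{2} + 1 - \frac{31}{6}\right)} = \frac{1}{0 + 133 \left(- \frac{14}{3}\right)} = \frac{1}{0 - \frac{1862}{3}} = \frac{1}{- \frac{1862}{3}} = - \frac{3}{1862}$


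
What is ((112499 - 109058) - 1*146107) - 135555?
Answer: -278221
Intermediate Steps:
((112499 - 109058) - 1*146107) - 135555 = (3441 - 146107) - 135555 = -142666 - 135555 = -278221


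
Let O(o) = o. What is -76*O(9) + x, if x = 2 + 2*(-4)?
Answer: -690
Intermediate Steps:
x = -6 (x = 2 - 8 = -6)
-76*O(9) + x = -76*9 - 6 = -684 - 6 = -690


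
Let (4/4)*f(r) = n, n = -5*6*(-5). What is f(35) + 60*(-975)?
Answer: -58350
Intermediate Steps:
n = 150 (n = -30*(-5) = 150)
f(r) = 150
f(35) + 60*(-975) = 150 + 60*(-975) = 150 - 58500 = -58350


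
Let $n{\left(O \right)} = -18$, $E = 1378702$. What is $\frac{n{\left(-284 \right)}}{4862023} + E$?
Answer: $\frac{6703280834128}{4862023} \approx 1.3787 \cdot 10^{6}$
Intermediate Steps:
$\frac{n{\left(-284 \right)}}{4862023} + E = - \frac{18}{4862023} + 1378702 = \frac{6703280834128}{4862023}$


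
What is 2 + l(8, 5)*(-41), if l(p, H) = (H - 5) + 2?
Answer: -80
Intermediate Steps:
l(p, H) = -3 + H (l(p, H) = (-5 + H) + 2 = -3 + H)
2 + l(8, 5)*(-41) = 2 + (-3 + 5)*(-41) = 2 + 2*(-41) = 2 - 82 = -80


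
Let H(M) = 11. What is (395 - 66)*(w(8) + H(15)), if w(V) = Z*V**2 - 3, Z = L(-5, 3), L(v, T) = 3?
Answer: 65800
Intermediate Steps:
Z = 3
w(V) = -3 + 3*V**2 (w(V) = 3*V**2 - 3 = -3 + 3*V**2)
(395 - 66)*(w(8) + H(15)) = (395 - 66)*((-3 + 3*8**2) + 11) = 329*((-3 + 3*64) + 11) = 329*((-3 + 192) + 11) = 329*(189 + 11) = 329*200 = 65800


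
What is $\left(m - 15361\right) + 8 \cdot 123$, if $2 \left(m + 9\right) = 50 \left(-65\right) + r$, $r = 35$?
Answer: $- \frac{31987}{2} \approx -15994.0$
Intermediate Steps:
$m = - \frac{3233}{2}$ ($m = -9 + \frac{50 \left(-65\right) + 35}{2} = -9 + \frac{-3250 + 35}{2} = -9 + \frac{1}{2} \left(-3215\right) = -9 - \frac{3215}{2} = - \frac{3233}{2} \approx -1616.5$)
$\left(m - 15361\right) + 8 \cdot 123 = \left(- \frac{3233}{2} - 15361\right) + 8 \cdot 123 = - \frac{33955}{2} + 984 = - \frac{31987}{2}$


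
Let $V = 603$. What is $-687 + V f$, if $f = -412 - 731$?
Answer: $-689916$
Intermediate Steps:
$f = -1143$ ($f = -412 - 731 = -1143$)
$-687 + V f = -687 + 603 \left(-1143\right) = -687 - 689229 = -689916$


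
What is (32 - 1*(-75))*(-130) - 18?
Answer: -13928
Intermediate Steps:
(32 - 1*(-75))*(-130) - 18 = (32 + 75)*(-130) - 18 = 107*(-130) - 18 = -13910 - 18 = -13928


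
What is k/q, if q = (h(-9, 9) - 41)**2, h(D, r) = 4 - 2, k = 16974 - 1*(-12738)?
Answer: 9904/507 ≈ 19.535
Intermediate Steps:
k = 29712 (k = 16974 + 12738 = 29712)
h(D, r) = 2
q = 1521 (q = (2 - 41)**2 = (-39)**2 = 1521)
k/q = 29712/1521 = 29712*(1/1521) = 9904/507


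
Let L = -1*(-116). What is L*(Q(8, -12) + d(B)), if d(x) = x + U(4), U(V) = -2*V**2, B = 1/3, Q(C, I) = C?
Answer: -8236/3 ≈ -2745.3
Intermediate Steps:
B = 1/3 ≈ 0.33333
L = 116
d(x) = -32 + x (d(x) = x - 2*4**2 = x - 2*16 = x - 32 = -32 + x)
L*(Q(8, -12) + d(B)) = 116*(8 + (-32 + 1/3)) = 116*(8 - 95/3) = 116*(-71/3) = -8236/3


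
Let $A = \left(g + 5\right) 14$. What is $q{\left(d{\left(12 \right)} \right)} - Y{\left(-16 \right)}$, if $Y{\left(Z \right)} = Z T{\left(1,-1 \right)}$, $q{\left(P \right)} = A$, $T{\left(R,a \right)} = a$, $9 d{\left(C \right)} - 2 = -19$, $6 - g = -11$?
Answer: $292$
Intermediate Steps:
$g = 17$ ($g = 6 - -11 = 6 + 11 = 17$)
$d{\left(C \right)} = - \frac{17}{9}$ ($d{\left(C \right)} = \frac{2}{9} + \frac{1}{9} \left(-19\right) = \frac{2}{9} - \frac{19}{9} = - \frac{17}{9}$)
$A = 308$ ($A = \left(17 + 5\right) 14 = 22 \cdot 14 = 308$)
$q{\left(P \right)} = 308$
$Y{\left(Z \right)} = - Z$ ($Y{\left(Z \right)} = Z \left(-1\right) = - Z$)
$q{\left(d{\left(12 \right)} \right)} - Y{\left(-16 \right)} = 308 - \left(-1\right) \left(-16\right) = 308 - 16 = 292$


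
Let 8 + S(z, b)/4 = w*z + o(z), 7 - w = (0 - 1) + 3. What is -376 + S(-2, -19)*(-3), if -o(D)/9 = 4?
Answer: 272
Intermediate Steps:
w = 5 (w = 7 - ((0 - 1) + 3) = 7 - (-1 + 3) = 7 - 1*2 = 7 - 2 = 5)
o(D) = -36 (o(D) = -9*4 = -36)
S(z, b) = -176 + 20*z (S(z, b) = -32 + 4*(5*z - 36) = -32 + 4*(-36 + 5*z) = -32 + (-144 + 20*z) = -176 + 20*z)
-376 + S(-2, -19)*(-3) = -376 + (-176 + 20*(-2))*(-3) = -376 + (-176 - 40)*(-3) = -376 - 216*(-3) = -376 + 648 = 272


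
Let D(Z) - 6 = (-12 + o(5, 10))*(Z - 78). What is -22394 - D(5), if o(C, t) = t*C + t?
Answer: -18896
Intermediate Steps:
o(C, t) = t + C*t (o(C, t) = C*t + t = t + C*t)
D(Z) = -3738 + 48*Z (D(Z) = 6 + (-12 + 10*(1 + 5))*(Z - 78) = 6 + (-12 + 10*6)*(-78 + Z) = 6 + (-12 + 60)*(-78 + Z) = 6 + 48*(-78 + Z) = 6 + (-3744 + 48*Z) = -3738 + 48*Z)
-22394 - D(5) = -22394 - (-3738 + 48*5) = -22394 - (-3738 + 240) = -22394 - 1*(-3498) = -22394 + 3498 = -18896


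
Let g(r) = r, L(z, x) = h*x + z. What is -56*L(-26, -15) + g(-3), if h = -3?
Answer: -1067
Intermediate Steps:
L(z, x) = z - 3*x (L(z, x) = -3*x + z = z - 3*x)
-56*L(-26, -15) + g(-3) = -56*(-26 - 3*(-15)) - 3 = -56*(-26 + 45) - 3 = -56*19 - 3 = -1064 - 3 = -1067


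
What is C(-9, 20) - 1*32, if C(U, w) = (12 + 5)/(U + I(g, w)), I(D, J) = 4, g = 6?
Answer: -177/5 ≈ -35.400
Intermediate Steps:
C(U, w) = 17/(4 + U) (C(U, w) = (12 + 5)/(U + 4) = 17/(4 + U))
C(-9, 20) - 1*32 = 17/(4 - 9) - 1*32 = 17/(-5) - 32 = 17*(-⅕) - 32 = -17/5 - 32 = -177/5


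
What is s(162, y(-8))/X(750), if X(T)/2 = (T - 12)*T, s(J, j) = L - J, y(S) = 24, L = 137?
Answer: -1/44280 ≈ -2.2584e-5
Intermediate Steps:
s(J, j) = 137 - J
X(T) = 2*T*(-12 + T) (X(T) = 2*((T - 12)*T) = 2*((-12 + T)*T) = 2*(T*(-12 + T)) = 2*T*(-12 + T))
s(162, y(-8))/X(750) = (137 - 1*162)/((2*750*(-12 + 750))) = (137 - 162)/((2*750*738)) = -25/1107000 = -25*1/1107000 = -1/44280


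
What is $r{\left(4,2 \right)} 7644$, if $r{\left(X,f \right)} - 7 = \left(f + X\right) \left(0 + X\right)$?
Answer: $236964$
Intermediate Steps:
$r{\left(X,f \right)} = 7 + X \left(X + f\right)$ ($r{\left(X,f \right)} = 7 + \left(f + X\right) \left(0 + X\right) = 7 + \left(X + f\right) X = 7 + X \left(X + f\right)$)
$r{\left(4,2 \right)} 7644 = \left(7 + 4^{2} + 4 \cdot 2\right) 7644 = \left(7 + 16 + 8\right) 7644 = 31 \cdot 7644 = 236964$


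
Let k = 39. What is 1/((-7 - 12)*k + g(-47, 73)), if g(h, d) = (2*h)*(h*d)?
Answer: 1/321773 ≈ 3.1078e-6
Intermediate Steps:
g(h, d) = 2*d*h² (g(h, d) = (2*h)*(d*h) = 2*d*h²)
1/((-7 - 12)*k + g(-47, 73)) = 1/((-7 - 12)*39 + 2*73*(-47)²) = 1/(-19*39 + 2*73*2209) = 1/(-741 + 322514) = 1/321773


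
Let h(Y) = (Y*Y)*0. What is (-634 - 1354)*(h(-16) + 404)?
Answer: -803152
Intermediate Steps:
h(Y) = 0 (h(Y) = Y**2*0 = 0)
(-634 - 1354)*(h(-16) + 404) = (-634 - 1354)*(0 + 404) = -1988*404 = -803152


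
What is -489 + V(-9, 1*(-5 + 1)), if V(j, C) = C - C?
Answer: -489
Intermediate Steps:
V(j, C) = 0
-489 + V(-9, 1*(-5 + 1)) = -489 + 0 = -489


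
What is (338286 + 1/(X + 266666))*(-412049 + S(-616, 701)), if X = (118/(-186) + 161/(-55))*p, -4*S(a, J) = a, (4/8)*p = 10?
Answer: -38001242615638727205/272726446 ≈ -1.3934e+11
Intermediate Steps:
p = 20 (p = 2*10 = 20)
S(a, J) = -a/4
X = -72872/1023 (X = (118/(-186) + 161/(-55))*20 = (118*(-1/186) + 161*(-1/55))*20 = (-59/93 - 161/55)*20 = -18218/5115*20 = -72872/1023 ≈ -71.234)
(338286 + 1/(X + 266666))*(-412049 + S(-616, 701)) = (338286 + 1/(-72872/1023 + 266666))*(-412049 - ¼*(-616)) = (338286 + 1/(272726446/1023))*(-412049 + 154) = (338286 + 1023/272726446)*(-411895) = (92259538512579/272726446)*(-411895) = -38001242615638727205/272726446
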